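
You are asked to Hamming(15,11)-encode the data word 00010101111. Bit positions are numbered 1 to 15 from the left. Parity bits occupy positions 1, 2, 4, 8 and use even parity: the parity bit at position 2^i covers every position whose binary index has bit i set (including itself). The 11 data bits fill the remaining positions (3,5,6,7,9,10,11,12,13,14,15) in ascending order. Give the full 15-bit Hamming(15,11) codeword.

Place data bits at non-power-of-two positions: b3=0, b5=0, b6=0, b7=1, b9=0, b10=1, b11=0, b12=1, b13=1, b14=1, b15=1.
p1 = XOR of data positions {3,5,7,9,11,13,15} = 0⊕0⊕1⊕0⊕0⊕1⊕1 = 1
p2 = XOR of data positions {3,6,7,10,11,14,15} = 0⊕0⊕1⊕1⊕0⊕1⊕1 = 0
p4 = XOR of data positions {5,6,7,12,13,14,15} = 0⊕0⊕1⊕1⊕1⊕1⊕1 = 1
p8 = XOR of data positions {9,10,11,12,13,14,15} = 0⊕1⊕0⊕1⊕1⊕1⊕1 = 1
Codeword b1..b15 = 100100110101111

100100110101111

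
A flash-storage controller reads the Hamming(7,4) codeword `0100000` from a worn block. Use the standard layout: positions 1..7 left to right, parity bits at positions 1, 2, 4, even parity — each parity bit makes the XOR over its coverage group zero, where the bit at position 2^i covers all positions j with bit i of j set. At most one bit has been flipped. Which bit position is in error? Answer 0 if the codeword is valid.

2

s1: b1⊕b3⊕b5⊕b7 = 0⊕0⊕0⊕0 = 0
s2: b2⊕b3⊕b6⊕b7 = 1⊕0⊕0⊕0 = 1
s4: b4⊕b5⊕b6⊕b7 = 0⊕0⊕0⊕0 = 0
Syndrome (s4...s1) = 010 → position 2.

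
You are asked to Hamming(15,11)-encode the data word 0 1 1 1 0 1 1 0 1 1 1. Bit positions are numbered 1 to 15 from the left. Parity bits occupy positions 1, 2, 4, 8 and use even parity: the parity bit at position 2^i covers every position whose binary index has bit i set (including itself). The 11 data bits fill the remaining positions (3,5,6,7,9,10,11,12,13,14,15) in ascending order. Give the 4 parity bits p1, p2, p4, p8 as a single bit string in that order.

Place data bits at non-power-of-two positions: b3=0, b5=1, b6=1, b7=1, b9=0, b10=1, b11=1, b12=0, b13=1, b14=1, b15=1.
p1 = XOR of data positions {3,5,7,9,11,13,15} = 0⊕1⊕1⊕0⊕1⊕1⊕1 = 1
p2 = XOR of data positions {3,6,7,10,11,14,15} = 0⊕1⊕1⊕1⊕1⊕1⊕1 = 0
p4 = XOR of data positions {5,6,7,12,13,14,15} = 1⊕1⊕1⊕0⊕1⊕1⊕1 = 0
p8 = XOR of data positions {9,10,11,12,13,14,15} = 0⊕1⊕1⊕0⊕1⊕1⊕1 = 1
Parity bits p1,p2,p4,p8 = 1001

1001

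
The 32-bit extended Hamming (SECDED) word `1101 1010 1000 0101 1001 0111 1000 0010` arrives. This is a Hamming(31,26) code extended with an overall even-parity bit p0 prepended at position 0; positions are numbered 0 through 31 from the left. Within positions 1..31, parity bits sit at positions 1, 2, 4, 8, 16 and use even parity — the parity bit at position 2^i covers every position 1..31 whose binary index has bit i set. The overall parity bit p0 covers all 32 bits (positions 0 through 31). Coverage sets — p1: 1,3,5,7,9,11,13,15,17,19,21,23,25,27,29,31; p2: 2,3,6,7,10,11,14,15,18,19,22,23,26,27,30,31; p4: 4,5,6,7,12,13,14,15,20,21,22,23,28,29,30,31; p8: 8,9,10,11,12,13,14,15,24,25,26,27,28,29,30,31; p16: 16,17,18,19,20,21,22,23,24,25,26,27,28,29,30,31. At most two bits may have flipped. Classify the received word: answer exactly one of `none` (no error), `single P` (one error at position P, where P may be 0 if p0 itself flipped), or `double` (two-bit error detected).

s1: b1⊕b3⊕b5⊕b7⊕b9⊕b11⊕b13⊕b15⊕b17⊕b19⊕b21⊕b23⊕b25⊕b27⊕b29⊕b31 = 1⊕1⊕0⊕0⊕0⊕0⊕1⊕1⊕0⊕1⊕1⊕1⊕0⊕0⊕0⊕0 = 1
s2: b2⊕b3⊕b6⊕b7⊕b10⊕b11⊕b14⊕b15⊕b18⊕b19⊕b22⊕b23⊕b26⊕b27⊕b30⊕b31 = 0⊕1⊕1⊕0⊕0⊕0⊕0⊕1⊕0⊕1⊕1⊕1⊕0⊕0⊕1⊕0 = 1
s4: b4⊕b5⊕b6⊕b7⊕b12⊕b13⊕b14⊕b15⊕b20⊕b21⊕b22⊕b23⊕b28⊕b29⊕b30⊕b31 = 1⊕0⊕1⊕0⊕0⊕1⊕0⊕1⊕0⊕1⊕1⊕1⊕0⊕0⊕1⊕0 = 0
s8: b8⊕b9⊕b10⊕b11⊕b12⊕b13⊕b14⊕b15⊕b24⊕b25⊕b26⊕b27⊕b28⊕b29⊕b30⊕b31 = 1⊕0⊕0⊕0⊕0⊕1⊕0⊕1⊕1⊕0⊕0⊕0⊕0⊕0⊕1⊕0 = 1
s16: b16⊕b17⊕b18⊕b19⊕b20⊕b21⊕b22⊕b23⊕b24⊕b25⊕b26⊕b27⊕b28⊕b29⊕b30⊕b31 = 1⊕0⊕0⊕1⊕0⊕1⊕1⊕1⊕1⊕0⊕0⊕0⊕0⊕0⊕1⊕0 = 1
Syndrome (s16...s1) = 11011 → position 27.
Overall parity (XOR of all 32 bits, including p0): 1⊕1⊕0⊕1⊕1⊕0⊕1⊕0⊕1⊕0⊕0⊕0⊕0⊕1⊕0⊕1⊕1⊕0⊕0⊕1⊕0⊕1⊕1⊕1⊕1⊕0⊕0⊕0⊕0⊕0⊕1⊕0 = 1
Overall=1, syndrome position=27 → single-bit error at position 27.

single 27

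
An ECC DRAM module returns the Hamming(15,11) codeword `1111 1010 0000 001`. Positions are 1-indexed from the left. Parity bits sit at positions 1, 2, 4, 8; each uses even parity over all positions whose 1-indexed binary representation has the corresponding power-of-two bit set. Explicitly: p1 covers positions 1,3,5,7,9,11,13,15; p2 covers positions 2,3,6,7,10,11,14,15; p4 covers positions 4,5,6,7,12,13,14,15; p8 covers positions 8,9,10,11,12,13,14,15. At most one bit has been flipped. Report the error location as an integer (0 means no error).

9

s1: b1⊕b3⊕b5⊕b7⊕b9⊕b11⊕b13⊕b15 = 1⊕1⊕1⊕1⊕0⊕0⊕0⊕1 = 1
s2: b2⊕b3⊕b6⊕b7⊕b10⊕b11⊕b14⊕b15 = 1⊕1⊕0⊕1⊕0⊕0⊕0⊕1 = 0
s4: b4⊕b5⊕b6⊕b7⊕b12⊕b13⊕b14⊕b15 = 1⊕1⊕0⊕1⊕0⊕0⊕0⊕1 = 0
s8: b8⊕b9⊕b10⊕b11⊕b12⊕b13⊕b14⊕b15 = 0⊕0⊕0⊕0⊕0⊕0⊕0⊕1 = 1
Syndrome (s8...s1) = 1001 → position 9.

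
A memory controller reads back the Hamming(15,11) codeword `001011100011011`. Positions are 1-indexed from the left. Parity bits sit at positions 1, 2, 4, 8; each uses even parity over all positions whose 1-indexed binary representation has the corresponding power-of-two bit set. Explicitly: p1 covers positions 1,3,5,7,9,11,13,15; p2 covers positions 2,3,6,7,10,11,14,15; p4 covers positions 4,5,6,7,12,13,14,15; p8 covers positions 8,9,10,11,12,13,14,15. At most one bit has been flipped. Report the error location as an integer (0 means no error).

s1: b1⊕b3⊕b5⊕b7⊕b9⊕b11⊕b13⊕b15 = 0⊕1⊕1⊕1⊕0⊕1⊕0⊕1 = 1
s2: b2⊕b3⊕b6⊕b7⊕b10⊕b11⊕b14⊕b15 = 0⊕1⊕1⊕1⊕0⊕1⊕1⊕1 = 0
s4: b4⊕b5⊕b6⊕b7⊕b12⊕b13⊕b14⊕b15 = 0⊕1⊕1⊕1⊕1⊕0⊕1⊕1 = 0
s8: b8⊕b9⊕b10⊕b11⊕b12⊕b13⊕b14⊕b15 = 0⊕0⊕0⊕1⊕1⊕0⊕1⊕1 = 0
Syndrome (s8...s1) = 0001 → position 1.

1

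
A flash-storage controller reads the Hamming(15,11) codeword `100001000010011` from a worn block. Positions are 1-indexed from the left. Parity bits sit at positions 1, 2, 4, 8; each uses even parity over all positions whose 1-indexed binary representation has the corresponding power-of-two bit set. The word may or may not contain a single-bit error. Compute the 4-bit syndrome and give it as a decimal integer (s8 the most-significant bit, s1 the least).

13

s1: b1⊕b3⊕b5⊕b7⊕b9⊕b11⊕b13⊕b15 = 1⊕0⊕0⊕0⊕0⊕1⊕0⊕1 = 1
s2: b2⊕b3⊕b6⊕b7⊕b10⊕b11⊕b14⊕b15 = 0⊕0⊕1⊕0⊕0⊕1⊕1⊕1 = 0
s4: b4⊕b5⊕b6⊕b7⊕b12⊕b13⊕b14⊕b15 = 0⊕0⊕1⊕0⊕0⊕0⊕1⊕1 = 1
s8: b8⊕b9⊕b10⊕b11⊕b12⊕b13⊕b14⊕b15 = 0⊕0⊕0⊕1⊕0⊕0⊕1⊕1 = 1
Syndrome (s8...s1) = 1101 → position 13.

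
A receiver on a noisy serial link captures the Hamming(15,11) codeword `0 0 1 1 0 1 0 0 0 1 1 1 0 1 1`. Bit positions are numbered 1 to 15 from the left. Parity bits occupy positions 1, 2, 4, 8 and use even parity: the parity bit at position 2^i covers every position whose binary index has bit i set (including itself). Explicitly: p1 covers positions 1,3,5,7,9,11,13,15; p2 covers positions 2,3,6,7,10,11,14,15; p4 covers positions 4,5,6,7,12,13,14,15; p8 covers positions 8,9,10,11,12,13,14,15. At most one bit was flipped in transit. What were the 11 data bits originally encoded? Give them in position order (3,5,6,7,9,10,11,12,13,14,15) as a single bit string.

10100111111

s1: b1⊕b3⊕b5⊕b7⊕b9⊕b11⊕b13⊕b15 = 0⊕1⊕0⊕0⊕0⊕1⊕0⊕1 = 1
s2: b2⊕b3⊕b6⊕b7⊕b10⊕b11⊕b14⊕b15 = 0⊕1⊕1⊕0⊕1⊕1⊕1⊕1 = 0
s4: b4⊕b5⊕b6⊕b7⊕b12⊕b13⊕b14⊕b15 = 1⊕0⊕1⊕0⊕1⊕0⊕1⊕1 = 1
s8: b8⊕b9⊕b10⊕b11⊕b12⊕b13⊕b14⊕b15 = 0⊕0⊕1⊕1⊕1⊕0⊕1⊕1 = 1
Syndrome (s8...s1) = 1101 → position 13.
Flip bit 13: corrected codeword = 001101000111111
Data bits at positions 3,5,6,7,9,10,11,12,13,14,15: 10100111111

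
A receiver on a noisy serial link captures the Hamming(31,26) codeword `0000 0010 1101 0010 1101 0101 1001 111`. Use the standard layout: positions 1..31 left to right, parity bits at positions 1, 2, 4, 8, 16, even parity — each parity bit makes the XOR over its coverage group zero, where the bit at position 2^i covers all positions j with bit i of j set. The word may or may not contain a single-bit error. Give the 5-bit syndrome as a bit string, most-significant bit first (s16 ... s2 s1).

s1: b1⊕b3⊕b5⊕b7⊕b9⊕b11⊕b13⊕b15⊕b17⊕b19⊕b21⊕b23⊕b25⊕b27⊕b29⊕b31 = 0⊕0⊕0⊕1⊕1⊕0⊕0⊕1⊕1⊕0⊕0⊕0⊕1⊕0⊕1⊕1 = 1
s2: b2⊕b3⊕b6⊕b7⊕b10⊕b11⊕b14⊕b15⊕b18⊕b19⊕b22⊕b23⊕b26⊕b27⊕b30⊕b31 = 0⊕0⊕0⊕1⊕1⊕0⊕0⊕1⊕1⊕0⊕1⊕0⊕0⊕0⊕1⊕1 = 1
s4: b4⊕b5⊕b6⊕b7⊕b12⊕b13⊕b14⊕b15⊕b20⊕b21⊕b22⊕b23⊕b28⊕b29⊕b30⊕b31 = 0⊕0⊕0⊕1⊕1⊕0⊕0⊕1⊕1⊕0⊕1⊕0⊕1⊕1⊕1⊕1 = 1
s8: b8⊕b9⊕b10⊕b11⊕b12⊕b13⊕b14⊕b15⊕b24⊕b25⊕b26⊕b27⊕b28⊕b29⊕b30⊕b31 = 0⊕1⊕1⊕0⊕1⊕0⊕0⊕1⊕1⊕1⊕0⊕0⊕1⊕1⊕1⊕1 = 0
s16: b16⊕b17⊕b18⊕b19⊕b20⊕b21⊕b22⊕b23⊕b24⊕b25⊕b26⊕b27⊕b28⊕b29⊕b30⊕b31 = 0⊕1⊕1⊕0⊕1⊕0⊕1⊕0⊕1⊕1⊕0⊕0⊕1⊕1⊕1⊕1 = 0
Syndrome (s16...s1) = 00111 → position 7.

00111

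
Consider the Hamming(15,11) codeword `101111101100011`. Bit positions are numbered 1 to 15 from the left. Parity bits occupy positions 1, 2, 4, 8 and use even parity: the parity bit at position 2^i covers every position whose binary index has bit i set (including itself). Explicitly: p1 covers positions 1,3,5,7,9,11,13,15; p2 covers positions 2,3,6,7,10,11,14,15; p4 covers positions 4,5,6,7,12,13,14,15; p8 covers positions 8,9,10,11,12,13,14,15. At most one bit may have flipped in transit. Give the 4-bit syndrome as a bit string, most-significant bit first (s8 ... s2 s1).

s1: b1⊕b3⊕b5⊕b7⊕b9⊕b11⊕b13⊕b15 = 1⊕1⊕1⊕1⊕1⊕0⊕0⊕1 = 0
s2: b2⊕b3⊕b6⊕b7⊕b10⊕b11⊕b14⊕b15 = 0⊕1⊕1⊕1⊕1⊕0⊕1⊕1 = 0
s4: b4⊕b5⊕b6⊕b7⊕b12⊕b13⊕b14⊕b15 = 1⊕1⊕1⊕1⊕0⊕0⊕1⊕1 = 0
s8: b8⊕b9⊕b10⊕b11⊕b12⊕b13⊕b14⊕b15 = 0⊕1⊕1⊕0⊕0⊕0⊕1⊕1 = 0
Syndrome (s8...s1) = 0000 → position 0 (no error).

0000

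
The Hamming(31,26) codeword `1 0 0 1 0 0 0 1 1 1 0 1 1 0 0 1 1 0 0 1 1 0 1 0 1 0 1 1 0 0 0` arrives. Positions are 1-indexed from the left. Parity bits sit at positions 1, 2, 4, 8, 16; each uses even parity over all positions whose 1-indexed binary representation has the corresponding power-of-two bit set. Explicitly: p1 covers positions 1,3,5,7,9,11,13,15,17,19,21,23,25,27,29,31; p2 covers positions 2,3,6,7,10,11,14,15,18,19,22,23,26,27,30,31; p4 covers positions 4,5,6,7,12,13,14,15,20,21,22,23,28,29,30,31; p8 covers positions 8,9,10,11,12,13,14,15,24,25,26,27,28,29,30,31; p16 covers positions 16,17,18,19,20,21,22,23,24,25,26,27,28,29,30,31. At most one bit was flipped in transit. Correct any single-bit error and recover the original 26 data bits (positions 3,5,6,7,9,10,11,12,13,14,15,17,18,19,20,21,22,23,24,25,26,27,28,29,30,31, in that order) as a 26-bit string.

s1: b1⊕b3⊕b5⊕b7⊕b9⊕b11⊕b13⊕b15⊕b17⊕b19⊕b21⊕b23⊕b25⊕b27⊕b29⊕b31 = 1⊕0⊕0⊕0⊕1⊕0⊕1⊕0⊕1⊕0⊕1⊕1⊕1⊕1⊕0⊕0 = 0
s2: b2⊕b3⊕b6⊕b7⊕b10⊕b11⊕b14⊕b15⊕b18⊕b19⊕b22⊕b23⊕b26⊕b27⊕b30⊕b31 = 0⊕0⊕0⊕0⊕1⊕0⊕0⊕0⊕0⊕0⊕0⊕1⊕0⊕1⊕0⊕0 = 1
s4: b4⊕b5⊕b6⊕b7⊕b12⊕b13⊕b14⊕b15⊕b20⊕b21⊕b22⊕b23⊕b28⊕b29⊕b30⊕b31 = 1⊕0⊕0⊕0⊕1⊕1⊕0⊕0⊕1⊕1⊕0⊕1⊕1⊕0⊕0⊕0 = 1
s8: b8⊕b9⊕b10⊕b11⊕b12⊕b13⊕b14⊕b15⊕b24⊕b25⊕b26⊕b27⊕b28⊕b29⊕b30⊕b31 = 1⊕1⊕1⊕0⊕1⊕1⊕0⊕0⊕0⊕1⊕0⊕1⊕1⊕0⊕0⊕0 = 0
s16: b16⊕b17⊕b18⊕b19⊕b20⊕b21⊕b22⊕b23⊕b24⊕b25⊕b26⊕b27⊕b28⊕b29⊕b30⊕b31 = 1⊕1⊕0⊕0⊕1⊕1⊕0⊕1⊕0⊕1⊕0⊕1⊕1⊕0⊕0⊕0 = 0
Syndrome (s16...s1) = 00110 → position 6.
Flip bit 6: corrected codeword = 1001010111011001100110101011000
Data bits at positions 3,5,6,7,9,10,11,12,13,14,15,17,18,19,20,21,22,23,24,25,26,27,28,29,30,31: 00101101100100110101011000

00101101100100110101011000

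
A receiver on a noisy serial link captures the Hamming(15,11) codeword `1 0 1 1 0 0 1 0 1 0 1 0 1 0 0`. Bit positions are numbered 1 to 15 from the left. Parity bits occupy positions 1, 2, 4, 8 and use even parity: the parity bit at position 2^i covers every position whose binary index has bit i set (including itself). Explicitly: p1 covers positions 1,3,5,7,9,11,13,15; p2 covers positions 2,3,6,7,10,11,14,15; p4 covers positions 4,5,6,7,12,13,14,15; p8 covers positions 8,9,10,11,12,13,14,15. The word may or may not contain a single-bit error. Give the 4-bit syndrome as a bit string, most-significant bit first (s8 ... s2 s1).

1110

s1: b1⊕b3⊕b5⊕b7⊕b9⊕b11⊕b13⊕b15 = 1⊕1⊕0⊕1⊕1⊕1⊕1⊕0 = 0
s2: b2⊕b3⊕b6⊕b7⊕b10⊕b11⊕b14⊕b15 = 0⊕1⊕0⊕1⊕0⊕1⊕0⊕0 = 1
s4: b4⊕b5⊕b6⊕b7⊕b12⊕b13⊕b14⊕b15 = 1⊕0⊕0⊕1⊕0⊕1⊕0⊕0 = 1
s8: b8⊕b9⊕b10⊕b11⊕b12⊕b13⊕b14⊕b15 = 0⊕1⊕0⊕1⊕0⊕1⊕0⊕0 = 1
Syndrome (s8...s1) = 1110 → position 14.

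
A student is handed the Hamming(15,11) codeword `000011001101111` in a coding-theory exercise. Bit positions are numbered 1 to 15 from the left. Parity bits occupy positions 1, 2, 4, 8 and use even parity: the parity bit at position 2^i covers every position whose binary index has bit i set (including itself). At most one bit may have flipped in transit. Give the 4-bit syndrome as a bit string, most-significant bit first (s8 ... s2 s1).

0000

s1: b1⊕b3⊕b5⊕b7⊕b9⊕b11⊕b13⊕b15 = 0⊕0⊕1⊕0⊕1⊕0⊕1⊕1 = 0
s2: b2⊕b3⊕b6⊕b7⊕b10⊕b11⊕b14⊕b15 = 0⊕0⊕1⊕0⊕1⊕0⊕1⊕1 = 0
s4: b4⊕b5⊕b6⊕b7⊕b12⊕b13⊕b14⊕b15 = 0⊕1⊕1⊕0⊕1⊕1⊕1⊕1 = 0
s8: b8⊕b9⊕b10⊕b11⊕b12⊕b13⊕b14⊕b15 = 0⊕1⊕1⊕0⊕1⊕1⊕1⊕1 = 0
Syndrome (s8...s1) = 0000 → position 0 (no error).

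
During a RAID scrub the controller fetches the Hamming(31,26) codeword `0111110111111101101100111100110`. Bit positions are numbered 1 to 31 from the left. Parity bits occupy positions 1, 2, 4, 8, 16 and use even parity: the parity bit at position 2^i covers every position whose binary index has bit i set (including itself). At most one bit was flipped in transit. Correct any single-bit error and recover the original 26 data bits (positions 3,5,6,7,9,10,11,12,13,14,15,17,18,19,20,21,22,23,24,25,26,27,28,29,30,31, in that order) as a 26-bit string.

11101111110101100111100110

s1: b1⊕b3⊕b5⊕b7⊕b9⊕b11⊕b13⊕b15⊕b17⊕b19⊕b21⊕b23⊕b25⊕b27⊕b29⊕b31 = 0⊕1⊕1⊕0⊕1⊕1⊕1⊕0⊕1⊕1⊕0⊕1⊕1⊕0⊕1⊕0 = 0
s2: b2⊕b3⊕b6⊕b7⊕b10⊕b11⊕b14⊕b15⊕b18⊕b19⊕b22⊕b23⊕b26⊕b27⊕b30⊕b31 = 1⊕1⊕1⊕0⊕1⊕1⊕1⊕0⊕0⊕1⊕0⊕1⊕1⊕0⊕1⊕0 = 0
s4: b4⊕b5⊕b6⊕b7⊕b12⊕b13⊕b14⊕b15⊕b20⊕b21⊕b22⊕b23⊕b28⊕b29⊕b30⊕b31 = 1⊕1⊕1⊕0⊕1⊕1⊕1⊕0⊕1⊕0⊕0⊕1⊕0⊕1⊕1⊕0 = 0
s8: b8⊕b9⊕b10⊕b11⊕b12⊕b13⊕b14⊕b15⊕b24⊕b25⊕b26⊕b27⊕b28⊕b29⊕b30⊕b31 = 1⊕1⊕1⊕1⊕1⊕1⊕1⊕0⊕1⊕1⊕1⊕0⊕0⊕1⊕1⊕0 = 0
s16: b16⊕b17⊕b18⊕b19⊕b20⊕b21⊕b22⊕b23⊕b24⊕b25⊕b26⊕b27⊕b28⊕b29⊕b30⊕b31 = 1⊕1⊕0⊕1⊕1⊕0⊕0⊕1⊕1⊕1⊕1⊕0⊕0⊕1⊕1⊕0 = 0
Syndrome (s16...s1) = 00000 → position 0 (no error).
No correction needed.
Data bits at positions 3,5,6,7,9,10,11,12,13,14,15,17,18,19,20,21,22,23,24,25,26,27,28,29,30,31: 11101111110101100111100110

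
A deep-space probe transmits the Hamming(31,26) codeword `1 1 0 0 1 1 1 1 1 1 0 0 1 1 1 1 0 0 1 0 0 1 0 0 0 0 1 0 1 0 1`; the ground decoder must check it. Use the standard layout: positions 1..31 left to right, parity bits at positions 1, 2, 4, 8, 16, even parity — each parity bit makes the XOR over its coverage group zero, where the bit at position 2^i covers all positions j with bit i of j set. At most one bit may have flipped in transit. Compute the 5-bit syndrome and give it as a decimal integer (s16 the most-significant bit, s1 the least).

12

s1: b1⊕b3⊕b5⊕b7⊕b9⊕b11⊕b13⊕b15⊕b17⊕b19⊕b21⊕b23⊕b25⊕b27⊕b29⊕b31 = 1⊕0⊕1⊕1⊕1⊕0⊕1⊕1⊕0⊕1⊕0⊕0⊕0⊕1⊕1⊕1 = 0
s2: b2⊕b3⊕b6⊕b7⊕b10⊕b11⊕b14⊕b15⊕b18⊕b19⊕b22⊕b23⊕b26⊕b27⊕b30⊕b31 = 1⊕0⊕1⊕1⊕1⊕0⊕1⊕1⊕0⊕1⊕1⊕0⊕0⊕1⊕0⊕1 = 0
s4: b4⊕b5⊕b6⊕b7⊕b12⊕b13⊕b14⊕b15⊕b20⊕b21⊕b22⊕b23⊕b28⊕b29⊕b30⊕b31 = 0⊕1⊕1⊕1⊕0⊕1⊕1⊕1⊕0⊕0⊕1⊕0⊕0⊕1⊕0⊕1 = 1
s8: b8⊕b9⊕b10⊕b11⊕b12⊕b13⊕b14⊕b15⊕b24⊕b25⊕b26⊕b27⊕b28⊕b29⊕b30⊕b31 = 1⊕1⊕1⊕0⊕0⊕1⊕1⊕1⊕0⊕0⊕0⊕1⊕0⊕1⊕0⊕1 = 1
s16: b16⊕b17⊕b18⊕b19⊕b20⊕b21⊕b22⊕b23⊕b24⊕b25⊕b26⊕b27⊕b28⊕b29⊕b30⊕b31 = 1⊕0⊕0⊕1⊕0⊕0⊕1⊕0⊕0⊕0⊕0⊕1⊕0⊕1⊕0⊕1 = 0
Syndrome (s16...s1) = 01100 → position 12.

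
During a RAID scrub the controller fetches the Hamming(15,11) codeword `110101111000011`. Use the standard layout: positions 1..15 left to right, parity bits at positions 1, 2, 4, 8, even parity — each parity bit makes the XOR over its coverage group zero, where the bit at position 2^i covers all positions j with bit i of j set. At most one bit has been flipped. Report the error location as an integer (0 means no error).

s1: b1⊕b3⊕b5⊕b7⊕b9⊕b11⊕b13⊕b15 = 1⊕0⊕0⊕1⊕1⊕0⊕0⊕1 = 0
s2: b2⊕b3⊕b6⊕b7⊕b10⊕b11⊕b14⊕b15 = 1⊕0⊕1⊕1⊕0⊕0⊕1⊕1 = 1
s4: b4⊕b5⊕b6⊕b7⊕b12⊕b13⊕b14⊕b15 = 1⊕0⊕1⊕1⊕0⊕0⊕1⊕1 = 1
s8: b8⊕b9⊕b10⊕b11⊕b12⊕b13⊕b14⊕b15 = 1⊕1⊕0⊕0⊕0⊕0⊕1⊕1 = 0
Syndrome (s8...s1) = 0110 → position 6.

6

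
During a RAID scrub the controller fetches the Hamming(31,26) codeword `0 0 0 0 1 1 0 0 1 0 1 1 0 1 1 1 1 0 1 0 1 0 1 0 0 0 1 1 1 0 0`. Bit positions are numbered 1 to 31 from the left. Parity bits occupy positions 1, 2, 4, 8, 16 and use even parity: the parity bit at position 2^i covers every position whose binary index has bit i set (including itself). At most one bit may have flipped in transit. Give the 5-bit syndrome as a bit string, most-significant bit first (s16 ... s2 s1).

00110

s1: b1⊕b3⊕b5⊕b7⊕b9⊕b11⊕b13⊕b15⊕b17⊕b19⊕b21⊕b23⊕b25⊕b27⊕b29⊕b31 = 0⊕0⊕1⊕0⊕1⊕1⊕0⊕1⊕1⊕1⊕1⊕1⊕0⊕1⊕1⊕0 = 0
s2: b2⊕b3⊕b6⊕b7⊕b10⊕b11⊕b14⊕b15⊕b18⊕b19⊕b22⊕b23⊕b26⊕b27⊕b30⊕b31 = 0⊕0⊕1⊕0⊕0⊕1⊕1⊕1⊕0⊕1⊕0⊕1⊕0⊕1⊕0⊕0 = 1
s4: b4⊕b5⊕b6⊕b7⊕b12⊕b13⊕b14⊕b15⊕b20⊕b21⊕b22⊕b23⊕b28⊕b29⊕b30⊕b31 = 0⊕1⊕1⊕0⊕1⊕0⊕1⊕1⊕0⊕1⊕0⊕1⊕1⊕1⊕0⊕0 = 1
s8: b8⊕b9⊕b10⊕b11⊕b12⊕b13⊕b14⊕b15⊕b24⊕b25⊕b26⊕b27⊕b28⊕b29⊕b30⊕b31 = 0⊕1⊕0⊕1⊕1⊕0⊕1⊕1⊕0⊕0⊕0⊕1⊕1⊕1⊕0⊕0 = 0
s16: b16⊕b17⊕b18⊕b19⊕b20⊕b21⊕b22⊕b23⊕b24⊕b25⊕b26⊕b27⊕b28⊕b29⊕b30⊕b31 = 1⊕1⊕0⊕1⊕0⊕1⊕0⊕1⊕0⊕0⊕0⊕1⊕1⊕1⊕0⊕0 = 0
Syndrome (s16...s1) = 00110 → position 6.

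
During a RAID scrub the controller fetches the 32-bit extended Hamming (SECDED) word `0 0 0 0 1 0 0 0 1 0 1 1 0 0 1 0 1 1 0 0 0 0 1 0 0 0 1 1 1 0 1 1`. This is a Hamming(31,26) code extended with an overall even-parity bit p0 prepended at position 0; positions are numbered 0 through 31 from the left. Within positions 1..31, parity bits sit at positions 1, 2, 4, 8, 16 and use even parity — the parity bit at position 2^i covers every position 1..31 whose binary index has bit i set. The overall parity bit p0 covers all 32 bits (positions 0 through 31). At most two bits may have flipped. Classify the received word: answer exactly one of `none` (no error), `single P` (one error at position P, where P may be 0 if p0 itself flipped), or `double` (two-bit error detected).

single 8

s1: b1⊕b3⊕b5⊕b7⊕b9⊕b11⊕b13⊕b15⊕b17⊕b19⊕b21⊕b23⊕b25⊕b27⊕b29⊕b31 = 0⊕0⊕0⊕0⊕0⊕1⊕0⊕0⊕1⊕0⊕0⊕0⊕0⊕1⊕0⊕1 = 0
s2: b2⊕b3⊕b6⊕b7⊕b10⊕b11⊕b14⊕b15⊕b18⊕b19⊕b22⊕b23⊕b26⊕b27⊕b30⊕b31 = 0⊕0⊕0⊕0⊕1⊕1⊕1⊕0⊕0⊕0⊕1⊕0⊕1⊕1⊕1⊕1 = 0
s4: b4⊕b5⊕b6⊕b7⊕b12⊕b13⊕b14⊕b15⊕b20⊕b21⊕b22⊕b23⊕b28⊕b29⊕b30⊕b31 = 1⊕0⊕0⊕0⊕0⊕0⊕1⊕0⊕0⊕0⊕1⊕0⊕1⊕0⊕1⊕1 = 0
s8: b8⊕b9⊕b10⊕b11⊕b12⊕b13⊕b14⊕b15⊕b24⊕b25⊕b26⊕b27⊕b28⊕b29⊕b30⊕b31 = 1⊕0⊕1⊕1⊕0⊕0⊕1⊕0⊕0⊕0⊕1⊕1⊕1⊕0⊕1⊕1 = 1
s16: b16⊕b17⊕b18⊕b19⊕b20⊕b21⊕b22⊕b23⊕b24⊕b25⊕b26⊕b27⊕b28⊕b29⊕b30⊕b31 = 1⊕1⊕0⊕0⊕0⊕0⊕1⊕0⊕0⊕0⊕1⊕1⊕1⊕0⊕1⊕1 = 0
Syndrome (s16...s1) = 01000 → position 8.
Overall parity (XOR of all 32 bits, including p0): 0⊕0⊕0⊕0⊕1⊕0⊕0⊕0⊕1⊕0⊕1⊕1⊕0⊕0⊕1⊕0⊕1⊕1⊕0⊕0⊕0⊕0⊕1⊕0⊕0⊕0⊕1⊕1⊕1⊕0⊕1⊕1 = 1
Overall=1, syndrome position=8 → single-bit error at position 8.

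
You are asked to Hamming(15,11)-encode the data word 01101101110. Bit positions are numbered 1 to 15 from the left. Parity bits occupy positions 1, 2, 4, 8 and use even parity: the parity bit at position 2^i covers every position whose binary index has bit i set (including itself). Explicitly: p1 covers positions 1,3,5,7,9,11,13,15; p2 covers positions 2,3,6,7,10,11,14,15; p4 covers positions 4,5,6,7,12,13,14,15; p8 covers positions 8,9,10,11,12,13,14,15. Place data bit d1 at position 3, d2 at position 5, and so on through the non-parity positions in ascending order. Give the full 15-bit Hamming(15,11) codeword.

Place data bits at non-power-of-two positions: b3=0, b5=1, b6=1, b7=0, b9=1, b10=1, b11=0, b12=1, b13=1, b14=1, b15=0.
p1 = XOR of data positions {3,5,7,9,11,13,15} = 0⊕1⊕0⊕1⊕0⊕1⊕0 = 1
p2 = XOR of data positions {3,6,7,10,11,14,15} = 0⊕1⊕0⊕1⊕0⊕1⊕0 = 1
p4 = XOR of data positions {5,6,7,12,13,14,15} = 1⊕1⊕0⊕1⊕1⊕1⊕0 = 1
p8 = XOR of data positions {9,10,11,12,13,14,15} = 1⊕1⊕0⊕1⊕1⊕1⊕0 = 1
Codeword b1..b15 = 110111011101110

110111011101110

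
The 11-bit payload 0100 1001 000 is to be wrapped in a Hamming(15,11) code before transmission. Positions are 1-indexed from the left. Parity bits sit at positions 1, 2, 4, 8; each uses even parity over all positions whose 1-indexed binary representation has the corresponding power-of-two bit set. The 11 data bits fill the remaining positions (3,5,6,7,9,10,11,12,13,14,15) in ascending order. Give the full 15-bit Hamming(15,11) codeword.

000010001001000

Place data bits at non-power-of-two positions: b3=0, b5=1, b6=0, b7=0, b9=1, b10=0, b11=0, b12=1, b13=0, b14=0, b15=0.
p1 = XOR of data positions {3,5,7,9,11,13,15} = 0⊕1⊕0⊕1⊕0⊕0⊕0 = 0
p2 = XOR of data positions {3,6,7,10,11,14,15} = 0⊕0⊕0⊕0⊕0⊕0⊕0 = 0
p4 = XOR of data positions {5,6,7,12,13,14,15} = 1⊕0⊕0⊕1⊕0⊕0⊕0 = 0
p8 = XOR of data positions {9,10,11,12,13,14,15} = 1⊕0⊕0⊕1⊕0⊕0⊕0 = 0
Codeword b1..b15 = 000010001001000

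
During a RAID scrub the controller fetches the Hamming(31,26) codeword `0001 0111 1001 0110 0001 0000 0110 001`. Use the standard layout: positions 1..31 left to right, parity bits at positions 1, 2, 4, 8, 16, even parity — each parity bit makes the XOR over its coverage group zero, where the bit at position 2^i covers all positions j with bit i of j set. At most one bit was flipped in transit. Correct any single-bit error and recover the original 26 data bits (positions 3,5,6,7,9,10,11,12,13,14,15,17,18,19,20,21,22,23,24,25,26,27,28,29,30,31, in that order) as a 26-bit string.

10111001011000100000110001

s1: b1⊕b3⊕b5⊕b7⊕b9⊕b11⊕b13⊕b15⊕b17⊕b19⊕b21⊕b23⊕b25⊕b27⊕b29⊕b31 = 0⊕0⊕0⊕1⊕1⊕0⊕0⊕1⊕0⊕0⊕0⊕0⊕0⊕1⊕0⊕1 = 1
s2: b2⊕b3⊕b6⊕b7⊕b10⊕b11⊕b14⊕b15⊕b18⊕b19⊕b22⊕b23⊕b26⊕b27⊕b30⊕b31 = 0⊕0⊕1⊕1⊕0⊕0⊕1⊕1⊕0⊕0⊕0⊕0⊕1⊕1⊕0⊕1 = 1
s4: b4⊕b5⊕b6⊕b7⊕b12⊕b13⊕b14⊕b15⊕b20⊕b21⊕b22⊕b23⊕b28⊕b29⊕b30⊕b31 = 1⊕0⊕1⊕1⊕1⊕0⊕1⊕1⊕1⊕0⊕0⊕0⊕0⊕0⊕0⊕1 = 0
s8: b8⊕b9⊕b10⊕b11⊕b12⊕b13⊕b14⊕b15⊕b24⊕b25⊕b26⊕b27⊕b28⊕b29⊕b30⊕b31 = 1⊕1⊕0⊕0⊕1⊕0⊕1⊕1⊕0⊕0⊕1⊕1⊕0⊕0⊕0⊕1 = 0
s16: b16⊕b17⊕b18⊕b19⊕b20⊕b21⊕b22⊕b23⊕b24⊕b25⊕b26⊕b27⊕b28⊕b29⊕b30⊕b31 = 0⊕0⊕0⊕0⊕1⊕0⊕0⊕0⊕0⊕0⊕1⊕1⊕0⊕0⊕0⊕1 = 0
Syndrome (s16...s1) = 00011 → position 3.
Flip bit 3: corrected codeword = 0011011110010110000100000110001
Data bits at positions 3,5,6,7,9,10,11,12,13,14,15,17,18,19,20,21,22,23,24,25,26,27,28,29,30,31: 10111001011000100000110001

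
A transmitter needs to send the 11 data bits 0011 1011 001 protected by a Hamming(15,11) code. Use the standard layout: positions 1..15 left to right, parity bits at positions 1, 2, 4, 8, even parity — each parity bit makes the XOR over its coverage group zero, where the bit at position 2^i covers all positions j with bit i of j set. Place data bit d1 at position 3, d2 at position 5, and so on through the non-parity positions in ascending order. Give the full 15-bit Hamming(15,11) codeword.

000001101011001

Place data bits at non-power-of-two positions: b3=0, b5=0, b6=1, b7=1, b9=1, b10=0, b11=1, b12=1, b13=0, b14=0, b15=1.
p1 = XOR of data positions {3,5,7,9,11,13,15} = 0⊕0⊕1⊕1⊕1⊕0⊕1 = 0
p2 = XOR of data positions {3,6,7,10,11,14,15} = 0⊕1⊕1⊕0⊕1⊕0⊕1 = 0
p4 = XOR of data positions {5,6,7,12,13,14,15} = 0⊕1⊕1⊕1⊕0⊕0⊕1 = 0
p8 = XOR of data positions {9,10,11,12,13,14,15} = 1⊕0⊕1⊕1⊕0⊕0⊕1 = 0
Codeword b1..b15 = 000001101011001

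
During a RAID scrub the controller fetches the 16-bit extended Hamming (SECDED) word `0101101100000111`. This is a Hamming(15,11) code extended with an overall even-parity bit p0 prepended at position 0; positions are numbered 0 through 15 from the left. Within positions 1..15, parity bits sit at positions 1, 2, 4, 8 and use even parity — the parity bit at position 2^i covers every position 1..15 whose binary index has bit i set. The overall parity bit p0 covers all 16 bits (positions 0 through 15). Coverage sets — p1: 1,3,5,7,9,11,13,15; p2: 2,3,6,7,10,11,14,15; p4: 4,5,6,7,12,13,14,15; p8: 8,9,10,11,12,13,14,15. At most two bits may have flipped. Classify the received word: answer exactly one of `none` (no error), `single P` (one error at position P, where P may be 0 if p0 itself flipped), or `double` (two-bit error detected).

s1: b1⊕b3⊕b5⊕b7⊕b9⊕b11⊕b13⊕b15 = 1⊕1⊕0⊕1⊕0⊕0⊕1⊕1 = 1
s2: b2⊕b3⊕b6⊕b7⊕b10⊕b11⊕b14⊕b15 = 0⊕1⊕1⊕1⊕0⊕0⊕1⊕1 = 1
s4: b4⊕b5⊕b6⊕b7⊕b12⊕b13⊕b14⊕b15 = 1⊕0⊕1⊕1⊕0⊕1⊕1⊕1 = 0
s8: b8⊕b9⊕b10⊕b11⊕b12⊕b13⊕b14⊕b15 = 0⊕0⊕0⊕0⊕0⊕1⊕1⊕1 = 1
Syndrome (s8...s1) = 1011 → position 11.
Overall parity (XOR of all 16 bits, including p0): 0⊕1⊕0⊕1⊕1⊕0⊕1⊕1⊕0⊕0⊕0⊕0⊕0⊕1⊕1⊕1 = 0
Overall=0, syndrome position=11 → double-bit error detected (uncorrectable).

double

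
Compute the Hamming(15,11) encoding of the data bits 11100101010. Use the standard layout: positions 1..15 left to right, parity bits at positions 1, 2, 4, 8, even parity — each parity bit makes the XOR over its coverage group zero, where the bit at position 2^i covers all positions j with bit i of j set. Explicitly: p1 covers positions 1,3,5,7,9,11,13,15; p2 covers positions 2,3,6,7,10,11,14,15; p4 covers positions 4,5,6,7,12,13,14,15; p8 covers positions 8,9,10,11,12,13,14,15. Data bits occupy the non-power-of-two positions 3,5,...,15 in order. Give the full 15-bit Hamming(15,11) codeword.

Place data bits at non-power-of-two positions: b3=1, b5=1, b6=1, b7=0, b9=0, b10=1, b11=0, b12=1, b13=0, b14=1, b15=0.
p1 = XOR of data positions {3,5,7,9,11,13,15} = 1⊕1⊕0⊕0⊕0⊕0⊕0 = 0
p2 = XOR of data positions {3,6,7,10,11,14,15} = 1⊕1⊕0⊕1⊕0⊕1⊕0 = 0
p4 = XOR of data positions {5,6,7,12,13,14,15} = 1⊕1⊕0⊕1⊕0⊕1⊕0 = 0
p8 = XOR of data positions {9,10,11,12,13,14,15} = 0⊕1⊕0⊕1⊕0⊕1⊕0 = 1
Codeword b1..b15 = 001011010101010

001011010101010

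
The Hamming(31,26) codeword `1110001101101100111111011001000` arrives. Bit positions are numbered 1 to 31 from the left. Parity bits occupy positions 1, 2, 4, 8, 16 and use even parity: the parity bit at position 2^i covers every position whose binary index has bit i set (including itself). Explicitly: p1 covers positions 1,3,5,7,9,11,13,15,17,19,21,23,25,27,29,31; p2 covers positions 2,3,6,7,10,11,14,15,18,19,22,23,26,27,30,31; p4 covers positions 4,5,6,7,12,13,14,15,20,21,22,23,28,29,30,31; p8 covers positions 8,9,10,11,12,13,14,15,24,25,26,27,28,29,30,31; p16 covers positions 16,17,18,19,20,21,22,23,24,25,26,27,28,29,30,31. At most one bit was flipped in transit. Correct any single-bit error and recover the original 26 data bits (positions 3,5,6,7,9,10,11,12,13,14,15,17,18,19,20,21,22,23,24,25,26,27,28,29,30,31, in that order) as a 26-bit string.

10010110110111111111001000

s1: b1⊕b3⊕b5⊕b7⊕b9⊕b11⊕b13⊕b15⊕b17⊕b19⊕b21⊕b23⊕b25⊕b27⊕b29⊕b31 = 1⊕1⊕0⊕1⊕0⊕1⊕1⊕0⊕1⊕1⊕1⊕0⊕1⊕0⊕0⊕0 = 1
s2: b2⊕b3⊕b6⊕b7⊕b10⊕b11⊕b14⊕b15⊕b18⊕b19⊕b22⊕b23⊕b26⊕b27⊕b30⊕b31 = 1⊕1⊕0⊕1⊕1⊕1⊕1⊕0⊕1⊕1⊕1⊕0⊕0⊕0⊕0⊕0 = 1
s4: b4⊕b5⊕b6⊕b7⊕b12⊕b13⊕b14⊕b15⊕b20⊕b21⊕b22⊕b23⊕b28⊕b29⊕b30⊕b31 = 0⊕0⊕0⊕1⊕0⊕1⊕1⊕0⊕1⊕1⊕1⊕0⊕1⊕0⊕0⊕0 = 1
s8: b8⊕b9⊕b10⊕b11⊕b12⊕b13⊕b14⊕b15⊕b24⊕b25⊕b26⊕b27⊕b28⊕b29⊕b30⊕b31 = 1⊕0⊕1⊕1⊕0⊕1⊕1⊕0⊕1⊕1⊕0⊕0⊕1⊕0⊕0⊕0 = 0
s16: b16⊕b17⊕b18⊕b19⊕b20⊕b21⊕b22⊕b23⊕b24⊕b25⊕b26⊕b27⊕b28⊕b29⊕b30⊕b31 = 0⊕1⊕1⊕1⊕1⊕1⊕1⊕0⊕1⊕1⊕0⊕0⊕1⊕0⊕0⊕0 = 1
Syndrome (s16...s1) = 10111 → position 23.
Flip bit 23: corrected codeword = 1110001101101100111111111001000
Data bits at positions 3,5,6,7,9,10,11,12,13,14,15,17,18,19,20,21,22,23,24,25,26,27,28,29,30,31: 10010110110111111111001000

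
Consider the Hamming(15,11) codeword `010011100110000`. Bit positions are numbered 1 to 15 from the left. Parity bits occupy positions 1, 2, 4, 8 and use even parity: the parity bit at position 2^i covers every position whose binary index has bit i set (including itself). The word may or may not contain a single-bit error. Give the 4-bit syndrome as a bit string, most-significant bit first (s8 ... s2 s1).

s1: b1⊕b3⊕b5⊕b7⊕b9⊕b11⊕b13⊕b15 = 0⊕0⊕1⊕1⊕0⊕1⊕0⊕0 = 1
s2: b2⊕b3⊕b6⊕b7⊕b10⊕b11⊕b14⊕b15 = 1⊕0⊕1⊕1⊕1⊕1⊕0⊕0 = 1
s4: b4⊕b5⊕b6⊕b7⊕b12⊕b13⊕b14⊕b15 = 0⊕1⊕1⊕1⊕0⊕0⊕0⊕0 = 1
s8: b8⊕b9⊕b10⊕b11⊕b12⊕b13⊕b14⊕b15 = 0⊕0⊕1⊕1⊕0⊕0⊕0⊕0 = 0
Syndrome (s8...s1) = 0111 → position 7.

0111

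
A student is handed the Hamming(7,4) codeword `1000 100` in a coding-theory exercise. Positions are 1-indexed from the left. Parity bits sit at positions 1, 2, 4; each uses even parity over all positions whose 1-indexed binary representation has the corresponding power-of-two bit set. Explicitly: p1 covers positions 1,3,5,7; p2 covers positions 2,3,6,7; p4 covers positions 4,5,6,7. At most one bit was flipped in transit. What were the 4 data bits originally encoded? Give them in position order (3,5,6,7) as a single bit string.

0100

s1: b1⊕b3⊕b5⊕b7 = 1⊕0⊕1⊕0 = 0
s2: b2⊕b3⊕b6⊕b7 = 0⊕0⊕0⊕0 = 0
s4: b4⊕b5⊕b6⊕b7 = 0⊕1⊕0⊕0 = 1
Syndrome (s4...s1) = 100 → position 4.
Flip bit 4: corrected codeword = 1001100
Data bits at positions 3,5,6,7: 0100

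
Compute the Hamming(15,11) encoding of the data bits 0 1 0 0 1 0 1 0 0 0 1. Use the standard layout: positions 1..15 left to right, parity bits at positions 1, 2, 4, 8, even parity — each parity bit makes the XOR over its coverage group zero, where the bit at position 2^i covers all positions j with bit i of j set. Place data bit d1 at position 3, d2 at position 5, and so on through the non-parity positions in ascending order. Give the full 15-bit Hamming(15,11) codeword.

Place data bits at non-power-of-two positions: b3=0, b5=1, b6=0, b7=0, b9=1, b10=0, b11=1, b12=0, b13=0, b14=0, b15=1.
p1 = XOR of data positions {3,5,7,9,11,13,15} = 0⊕1⊕0⊕1⊕1⊕0⊕1 = 0
p2 = XOR of data positions {3,6,7,10,11,14,15} = 0⊕0⊕0⊕0⊕1⊕0⊕1 = 0
p4 = XOR of data positions {5,6,7,12,13,14,15} = 1⊕0⊕0⊕0⊕0⊕0⊕1 = 0
p8 = XOR of data positions {9,10,11,12,13,14,15} = 1⊕0⊕1⊕0⊕0⊕0⊕1 = 1
Codeword b1..b15 = 000010011010001

000010011010001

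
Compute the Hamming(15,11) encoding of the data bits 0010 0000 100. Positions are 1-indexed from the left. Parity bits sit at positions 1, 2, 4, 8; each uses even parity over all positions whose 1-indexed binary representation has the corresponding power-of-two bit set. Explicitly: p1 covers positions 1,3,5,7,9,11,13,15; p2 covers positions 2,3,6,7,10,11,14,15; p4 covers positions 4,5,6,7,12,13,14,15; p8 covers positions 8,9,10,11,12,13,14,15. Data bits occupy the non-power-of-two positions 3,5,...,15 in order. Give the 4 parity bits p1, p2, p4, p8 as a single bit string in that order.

1101

Place data bits at non-power-of-two positions: b3=0, b5=0, b6=1, b7=0, b9=0, b10=0, b11=0, b12=0, b13=1, b14=0, b15=0.
p1 = XOR of data positions {3,5,7,9,11,13,15} = 0⊕0⊕0⊕0⊕0⊕1⊕0 = 1
p2 = XOR of data positions {3,6,7,10,11,14,15} = 0⊕1⊕0⊕0⊕0⊕0⊕0 = 1
p4 = XOR of data positions {5,6,7,12,13,14,15} = 0⊕1⊕0⊕0⊕1⊕0⊕0 = 0
p8 = XOR of data positions {9,10,11,12,13,14,15} = 0⊕0⊕0⊕0⊕1⊕0⊕0 = 1
Parity bits p1,p2,p4,p8 = 1101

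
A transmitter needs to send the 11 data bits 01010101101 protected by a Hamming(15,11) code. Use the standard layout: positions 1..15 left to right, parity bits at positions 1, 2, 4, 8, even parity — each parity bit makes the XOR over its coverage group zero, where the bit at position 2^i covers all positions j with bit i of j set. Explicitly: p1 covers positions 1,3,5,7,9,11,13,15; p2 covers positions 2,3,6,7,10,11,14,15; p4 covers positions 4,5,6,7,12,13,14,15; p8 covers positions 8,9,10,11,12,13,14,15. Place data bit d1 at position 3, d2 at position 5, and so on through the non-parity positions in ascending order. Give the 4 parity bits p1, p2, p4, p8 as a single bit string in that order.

Place data bits at non-power-of-two positions: b3=0, b5=1, b6=0, b7=1, b9=0, b10=1, b11=0, b12=1, b13=1, b14=0, b15=1.
p1 = XOR of data positions {3,5,7,9,11,13,15} = 0⊕1⊕1⊕0⊕0⊕1⊕1 = 0
p2 = XOR of data positions {3,6,7,10,11,14,15} = 0⊕0⊕1⊕1⊕0⊕0⊕1 = 1
p4 = XOR of data positions {5,6,7,12,13,14,15} = 1⊕0⊕1⊕1⊕1⊕0⊕1 = 1
p8 = XOR of data positions {9,10,11,12,13,14,15} = 0⊕1⊕0⊕1⊕1⊕0⊕1 = 0
Parity bits p1,p2,p4,p8 = 0110

0110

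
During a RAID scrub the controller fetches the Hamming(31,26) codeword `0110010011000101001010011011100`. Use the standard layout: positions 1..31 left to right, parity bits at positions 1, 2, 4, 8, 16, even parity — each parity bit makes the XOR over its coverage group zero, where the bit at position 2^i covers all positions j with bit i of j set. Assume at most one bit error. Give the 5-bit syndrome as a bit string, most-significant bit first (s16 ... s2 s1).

s1: b1⊕b3⊕b5⊕b7⊕b9⊕b11⊕b13⊕b15⊕b17⊕b19⊕b21⊕b23⊕b25⊕b27⊕b29⊕b31 = 0⊕1⊕0⊕0⊕1⊕0⊕0⊕0⊕0⊕1⊕1⊕0⊕1⊕1⊕1⊕0 = 1
s2: b2⊕b3⊕b6⊕b7⊕b10⊕b11⊕b14⊕b15⊕b18⊕b19⊕b22⊕b23⊕b26⊕b27⊕b30⊕b31 = 1⊕1⊕1⊕0⊕1⊕0⊕1⊕0⊕0⊕1⊕0⊕0⊕0⊕1⊕0⊕0 = 1
s4: b4⊕b5⊕b6⊕b7⊕b12⊕b13⊕b14⊕b15⊕b20⊕b21⊕b22⊕b23⊕b28⊕b29⊕b30⊕b31 = 0⊕0⊕1⊕0⊕0⊕0⊕1⊕0⊕0⊕1⊕0⊕0⊕1⊕1⊕0⊕0 = 1
s8: b8⊕b9⊕b10⊕b11⊕b12⊕b13⊕b14⊕b15⊕b24⊕b25⊕b26⊕b27⊕b28⊕b29⊕b30⊕b31 = 0⊕1⊕1⊕0⊕0⊕0⊕1⊕0⊕1⊕1⊕0⊕1⊕1⊕1⊕0⊕0 = 0
s16: b16⊕b17⊕b18⊕b19⊕b20⊕b21⊕b22⊕b23⊕b24⊕b25⊕b26⊕b27⊕b28⊕b29⊕b30⊕b31 = 1⊕0⊕0⊕1⊕0⊕1⊕0⊕0⊕1⊕1⊕0⊕1⊕1⊕1⊕0⊕0 = 0
Syndrome (s16...s1) = 00111 → position 7.

00111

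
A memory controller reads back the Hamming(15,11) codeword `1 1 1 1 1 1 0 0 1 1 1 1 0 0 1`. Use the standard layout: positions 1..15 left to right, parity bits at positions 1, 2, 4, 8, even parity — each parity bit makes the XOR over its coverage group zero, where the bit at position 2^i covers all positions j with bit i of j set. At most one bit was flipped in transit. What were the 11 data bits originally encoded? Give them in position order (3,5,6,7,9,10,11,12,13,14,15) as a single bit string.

11101110001

s1: b1⊕b3⊕b5⊕b7⊕b9⊕b11⊕b13⊕b15 = 1⊕1⊕1⊕0⊕1⊕1⊕0⊕1 = 0
s2: b2⊕b3⊕b6⊕b7⊕b10⊕b11⊕b14⊕b15 = 1⊕1⊕1⊕0⊕1⊕1⊕0⊕1 = 0
s4: b4⊕b5⊕b6⊕b7⊕b12⊕b13⊕b14⊕b15 = 1⊕1⊕1⊕0⊕1⊕0⊕0⊕1 = 1
s8: b8⊕b9⊕b10⊕b11⊕b12⊕b13⊕b14⊕b15 = 0⊕1⊕1⊕1⊕1⊕0⊕0⊕1 = 1
Syndrome (s8...s1) = 1100 → position 12.
Flip bit 12: corrected codeword = 111111001110001
Data bits at positions 3,5,6,7,9,10,11,12,13,14,15: 11101110001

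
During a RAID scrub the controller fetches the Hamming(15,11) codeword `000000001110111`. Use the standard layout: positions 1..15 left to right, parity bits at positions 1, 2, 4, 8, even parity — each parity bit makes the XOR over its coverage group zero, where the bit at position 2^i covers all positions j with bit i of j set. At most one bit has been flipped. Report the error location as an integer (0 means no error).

4

s1: b1⊕b3⊕b5⊕b7⊕b9⊕b11⊕b13⊕b15 = 0⊕0⊕0⊕0⊕1⊕1⊕1⊕1 = 0
s2: b2⊕b3⊕b6⊕b7⊕b10⊕b11⊕b14⊕b15 = 0⊕0⊕0⊕0⊕1⊕1⊕1⊕1 = 0
s4: b4⊕b5⊕b6⊕b7⊕b12⊕b13⊕b14⊕b15 = 0⊕0⊕0⊕0⊕0⊕1⊕1⊕1 = 1
s8: b8⊕b9⊕b10⊕b11⊕b12⊕b13⊕b14⊕b15 = 0⊕1⊕1⊕1⊕0⊕1⊕1⊕1 = 0
Syndrome (s8...s1) = 0100 → position 4.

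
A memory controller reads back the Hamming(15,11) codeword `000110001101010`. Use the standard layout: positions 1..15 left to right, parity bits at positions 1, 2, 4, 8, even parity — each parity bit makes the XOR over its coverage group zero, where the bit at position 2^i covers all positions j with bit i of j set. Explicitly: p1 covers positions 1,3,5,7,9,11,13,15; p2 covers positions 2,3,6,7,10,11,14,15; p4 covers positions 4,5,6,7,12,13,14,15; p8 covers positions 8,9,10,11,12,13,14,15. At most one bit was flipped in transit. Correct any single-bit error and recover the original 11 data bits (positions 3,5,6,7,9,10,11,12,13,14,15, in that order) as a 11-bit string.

01001101010

s1: b1⊕b3⊕b5⊕b7⊕b9⊕b11⊕b13⊕b15 = 0⊕0⊕1⊕0⊕1⊕0⊕0⊕0 = 0
s2: b2⊕b3⊕b6⊕b7⊕b10⊕b11⊕b14⊕b15 = 0⊕0⊕0⊕0⊕1⊕0⊕1⊕0 = 0
s4: b4⊕b5⊕b6⊕b7⊕b12⊕b13⊕b14⊕b15 = 1⊕1⊕0⊕0⊕1⊕0⊕1⊕0 = 0
s8: b8⊕b9⊕b10⊕b11⊕b12⊕b13⊕b14⊕b15 = 0⊕1⊕1⊕0⊕1⊕0⊕1⊕0 = 0
Syndrome (s8...s1) = 0000 → position 0 (no error).
No correction needed.
Data bits at positions 3,5,6,7,9,10,11,12,13,14,15: 01001101010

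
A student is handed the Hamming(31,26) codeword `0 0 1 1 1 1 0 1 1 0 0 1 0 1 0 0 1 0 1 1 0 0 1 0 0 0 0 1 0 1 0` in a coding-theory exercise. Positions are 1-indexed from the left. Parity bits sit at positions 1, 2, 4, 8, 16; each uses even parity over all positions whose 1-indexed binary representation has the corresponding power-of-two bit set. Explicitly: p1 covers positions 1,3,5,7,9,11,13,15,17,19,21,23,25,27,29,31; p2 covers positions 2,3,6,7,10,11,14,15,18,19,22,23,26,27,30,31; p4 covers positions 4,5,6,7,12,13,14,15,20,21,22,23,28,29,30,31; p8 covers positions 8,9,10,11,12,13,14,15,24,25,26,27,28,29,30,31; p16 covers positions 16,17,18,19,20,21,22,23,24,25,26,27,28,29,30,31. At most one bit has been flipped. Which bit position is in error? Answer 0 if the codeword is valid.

s1: b1⊕b3⊕b5⊕b7⊕b9⊕b11⊕b13⊕b15⊕b17⊕b19⊕b21⊕b23⊕b25⊕b27⊕b29⊕b31 = 0⊕1⊕1⊕0⊕1⊕0⊕0⊕0⊕1⊕1⊕0⊕1⊕0⊕0⊕0⊕0 = 0
s2: b2⊕b3⊕b6⊕b7⊕b10⊕b11⊕b14⊕b15⊕b18⊕b19⊕b22⊕b23⊕b26⊕b27⊕b30⊕b31 = 0⊕1⊕1⊕0⊕0⊕0⊕1⊕0⊕0⊕1⊕0⊕1⊕0⊕0⊕1⊕0 = 0
s4: b4⊕b5⊕b6⊕b7⊕b12⊕b13⊕b14⊕b15⊕b20⊕b21⊕b22⊕b23⊕b28⊕b29⊕b30⊕b31 = 1⊕1⊕1⊕0⊕1⊕0⊕1⊕0⊕1⊕0⊕0⊕1⊕1⊕0⊕1⊕0 = 1
s8: b8⊕b9⊕b10⊕b11⊕b12⊕b13⊕b14⊕b15⊕b24⊕b25⊕b26⊕b27⊕b28⊕b29⊕b30⊕b31 = 1⊕1⊕0⊕0⊕1⊕0⊕1⊕0⊕0⊕0⊕0⊕0⊕1⊕0⊕1⊕0 = 0
s16: b16⊕b17⊕b18⊕b19⊕b20⊕b21⊕b22⊕b23⊕b24⊕b25⊕b26⊕b27⊕b28⊕b29⊕b30⊕b31 = 0⊕1⊕0⊕1⊕1⊕0⊕0⊕1⊕0⊕0⊕0⊕0⊕1⊕0⊕1⊕0 = 0
Syndrome (s16...s1) = 00100 → position 4.

4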